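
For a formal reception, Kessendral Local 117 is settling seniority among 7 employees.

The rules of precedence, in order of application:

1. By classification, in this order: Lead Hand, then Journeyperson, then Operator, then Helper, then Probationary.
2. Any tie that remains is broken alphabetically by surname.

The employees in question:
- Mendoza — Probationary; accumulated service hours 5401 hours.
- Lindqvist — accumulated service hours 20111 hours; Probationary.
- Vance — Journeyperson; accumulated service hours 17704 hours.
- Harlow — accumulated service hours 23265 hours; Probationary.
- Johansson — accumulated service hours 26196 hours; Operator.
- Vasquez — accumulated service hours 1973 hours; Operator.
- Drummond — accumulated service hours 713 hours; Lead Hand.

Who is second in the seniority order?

By classification: Drummond (Lead Hand); then Vance (Journeyperson); then Johansson and Vasquez (Operator); then Harlow, Lindqvist and Mendoza (Probationary).
Among Johansson and Vasquez, alphabetically by surname: Johansson before Vasquez.
Among Harlow, Lindqvist and Mendoza, alphabetically by surname: Harlow before Lindqvist before Mendoza.
Order: Drummond, Vance, Johansson, Vasquez, Harlow, Lindqvist, Mendoza.

Vance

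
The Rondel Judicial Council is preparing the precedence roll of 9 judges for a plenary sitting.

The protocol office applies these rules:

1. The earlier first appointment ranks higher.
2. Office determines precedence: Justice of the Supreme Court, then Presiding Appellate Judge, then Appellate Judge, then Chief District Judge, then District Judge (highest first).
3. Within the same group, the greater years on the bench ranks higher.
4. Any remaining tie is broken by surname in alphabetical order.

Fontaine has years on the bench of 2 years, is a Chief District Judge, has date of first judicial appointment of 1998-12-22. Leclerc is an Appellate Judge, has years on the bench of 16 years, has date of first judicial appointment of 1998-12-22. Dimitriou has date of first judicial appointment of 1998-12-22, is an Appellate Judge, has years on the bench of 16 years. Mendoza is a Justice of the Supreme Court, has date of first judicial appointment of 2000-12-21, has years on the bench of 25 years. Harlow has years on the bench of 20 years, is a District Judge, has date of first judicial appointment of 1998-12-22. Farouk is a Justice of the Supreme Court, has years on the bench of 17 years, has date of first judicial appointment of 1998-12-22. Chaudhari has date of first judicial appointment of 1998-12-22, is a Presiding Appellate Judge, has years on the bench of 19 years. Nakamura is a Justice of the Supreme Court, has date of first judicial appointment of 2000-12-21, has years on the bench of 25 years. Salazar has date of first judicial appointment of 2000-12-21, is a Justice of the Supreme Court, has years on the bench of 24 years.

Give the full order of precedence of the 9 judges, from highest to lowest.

Farouk, Chaudhari, Dimitriou, Leclerc, Fontaine, Harlow, Mendoza, Nakamura, Salazar

By date of first judicial appointment (earlier first): Farouk, Chaudhari, Dimitriou, Leclerc, Fontaine and Harlow (each 1998-12-22); then Mendoza, Nakamura and Salazar (each 2000-12-21).
Among Farouk, Chaudhari, Dimitriou, Leclerc, Fontaine and Harlow, by office: Farouk (Justice of the Supreme Court) before Chaudhari (Presiding Appellate Judge) before Dimitriou and Leclerc (Appellate Judge) before Fontaine (Chief District Judge) before Harlow (District Judge).
Dimitriou and Leclerc both have years on the bench 16 years, so the next rule applies.
Among Dimitriou and Leclerc, alphabetically by surname: Dimitriou before Leclerc.
Mendoza, Nakamura and Salazar are each Justice of the Supreme Court, so the next rule applies.
Among Mendoza, Nakamura and Salazar, by years on the bench (higher first): Mendoza and Nakamura (25 years) before Salazar (24 years).
Among Mendoza and Nakamura, alphabetically by surname: Mendoza before Nakamura.
Full order: Farouk, Chaudhari, Dimitriou, Leclerc, Fontaine, Harlow, Mendoza, Nakamura, Salazar.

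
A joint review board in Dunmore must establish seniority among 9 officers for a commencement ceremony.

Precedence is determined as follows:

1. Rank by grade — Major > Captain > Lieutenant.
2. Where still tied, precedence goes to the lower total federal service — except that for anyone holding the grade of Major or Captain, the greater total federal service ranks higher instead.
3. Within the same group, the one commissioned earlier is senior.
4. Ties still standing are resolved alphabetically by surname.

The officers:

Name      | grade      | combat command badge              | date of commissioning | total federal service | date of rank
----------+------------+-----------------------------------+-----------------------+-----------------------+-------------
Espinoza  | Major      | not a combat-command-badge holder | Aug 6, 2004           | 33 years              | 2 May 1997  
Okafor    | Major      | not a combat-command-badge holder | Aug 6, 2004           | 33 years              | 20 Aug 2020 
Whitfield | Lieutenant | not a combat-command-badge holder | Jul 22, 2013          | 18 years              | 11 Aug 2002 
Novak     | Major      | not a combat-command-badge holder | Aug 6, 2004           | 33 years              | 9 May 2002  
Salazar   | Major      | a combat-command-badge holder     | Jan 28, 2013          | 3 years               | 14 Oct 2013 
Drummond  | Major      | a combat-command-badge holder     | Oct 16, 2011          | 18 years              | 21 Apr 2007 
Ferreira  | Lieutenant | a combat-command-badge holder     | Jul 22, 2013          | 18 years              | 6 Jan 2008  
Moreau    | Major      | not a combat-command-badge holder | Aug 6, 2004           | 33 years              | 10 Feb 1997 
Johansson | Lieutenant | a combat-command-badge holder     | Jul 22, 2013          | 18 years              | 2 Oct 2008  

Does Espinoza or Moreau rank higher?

Espinoza

By grade: Espinoza, Moreau, Novak, Okafor, Drummond and Salazar (Major); then Ferreira, Johansson and Whitfield (Lieutenant).
Among Espinoza, Moreau, Novak, Okafor, Drummond and Salazar, by total federal service (higher first) (reversed rule for this group): Espinoza, Moreau, Novak and Okafor (33 years) before Drummond (18 years) before Salazar (3 years).
Espinoza, Moreau, Novak and Okafor all have date of commissioning Aug 6, 2004, so the next rule applies.
Among Espinoza, Moreau, Novak and Okafor, alphabetically by surname: Espinoza before Moreau before Novak before Okafor.
Ferreira, Johansson and Whitfield all have total federal service 18 years, so the next rule applies.
Ferreira, Johansson and Whitfield all have date of commissioning Jul 22, 2013, so the next rule applies.
Among Ferreira, Johansson and Whitfield, alphabetically by surname: Ferreira before Johansson before Whitfield.
So Espinoza takes precedence.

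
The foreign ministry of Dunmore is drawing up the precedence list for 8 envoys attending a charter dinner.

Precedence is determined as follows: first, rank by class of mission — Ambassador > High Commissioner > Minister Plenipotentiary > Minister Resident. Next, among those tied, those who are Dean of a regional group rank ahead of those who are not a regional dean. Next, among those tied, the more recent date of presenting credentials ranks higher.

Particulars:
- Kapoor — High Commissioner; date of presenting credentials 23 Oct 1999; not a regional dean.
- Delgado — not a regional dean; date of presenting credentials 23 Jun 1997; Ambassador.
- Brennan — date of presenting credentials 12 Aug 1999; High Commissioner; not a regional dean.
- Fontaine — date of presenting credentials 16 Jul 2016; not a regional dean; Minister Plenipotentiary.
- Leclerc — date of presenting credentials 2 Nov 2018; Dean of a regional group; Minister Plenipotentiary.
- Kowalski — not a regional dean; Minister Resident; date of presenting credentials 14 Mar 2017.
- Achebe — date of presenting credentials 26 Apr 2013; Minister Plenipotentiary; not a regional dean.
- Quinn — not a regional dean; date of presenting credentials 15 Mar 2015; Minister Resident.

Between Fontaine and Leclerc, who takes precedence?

By class of mission: Delgado (Ambassador); then Kapoor and Brennan (High Commissioner); then Leclerc, Fontaine and Achebe (Minister Plenipotentiary); then Kowalski and Quinn (Minister Resident).
Kapoor and Brennan are each not a regional dean, so the next rule applies.
Among Kapoor and Brennan, by date of presenting credentials (later first): Kapoor (23 Oct 1999) before Brennan (12 Aug 1999).
Among Leclerc, Fontaine and Achebe, Dean of a regional group before not a regional dean: Leclerc (Dean of a regional group) before Fontaine and Achebe (not a regional dean).
Among Fontaine and Achebe, by date of presenting credentials (later first): Fontaine (16 Jul 2016) before Achebe (26 Apr 2013).
Kowalski and Quinn are each not a regional dean, so the next rule applies.
Among Kowalski and Quinn, by date of presenting credentials (later first): Kowalski (14 Mar 2017) before Quinn (15 Mar 2015).
So Leclerc takes precedence.

Leclerc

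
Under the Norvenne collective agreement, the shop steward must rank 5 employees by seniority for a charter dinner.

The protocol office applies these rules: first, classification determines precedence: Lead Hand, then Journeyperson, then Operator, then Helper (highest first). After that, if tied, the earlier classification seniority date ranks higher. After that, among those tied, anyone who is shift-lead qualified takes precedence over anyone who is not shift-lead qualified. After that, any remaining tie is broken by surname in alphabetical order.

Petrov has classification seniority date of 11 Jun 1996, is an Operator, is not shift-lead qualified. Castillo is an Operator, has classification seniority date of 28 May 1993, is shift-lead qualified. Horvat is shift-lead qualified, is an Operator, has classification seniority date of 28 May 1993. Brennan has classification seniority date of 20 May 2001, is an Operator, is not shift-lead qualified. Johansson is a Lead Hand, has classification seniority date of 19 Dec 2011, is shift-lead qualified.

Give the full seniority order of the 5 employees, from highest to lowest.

By classification: Johansson (Lead Hand); then Castillo, Horvat, Petrov and Brennan (Operator).
Among Castillo, Horvat, Petrov and Brennan, by classification seniority date (earlier first): Castillo and Horvat (28 May 1993) before Petrov (11 Jun 1996) before Brennan (20 May 2001).
Castillo and Horvat are each shift-lead qualified, so the next rule applies.
Among Castillo and Horvat, alphabetically by surname: Castillo before Horvat.
Full order: Johansson, Castillo, Horvat, Petrov, Brennan.

Johansson, Castillo, Horvat, Petrov, Brennan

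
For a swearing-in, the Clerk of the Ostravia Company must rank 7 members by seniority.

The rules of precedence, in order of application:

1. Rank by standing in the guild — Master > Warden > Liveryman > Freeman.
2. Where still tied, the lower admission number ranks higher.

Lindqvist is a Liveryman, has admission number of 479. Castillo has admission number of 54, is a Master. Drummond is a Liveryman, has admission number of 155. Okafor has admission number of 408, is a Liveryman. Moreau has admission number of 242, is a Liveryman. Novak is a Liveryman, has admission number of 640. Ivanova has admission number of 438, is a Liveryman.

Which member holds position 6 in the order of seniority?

Lindqvist

By standing in the guild: Castillo (Master); then Drummond, Moreau, Okafor, Ivanova, Lindqvist and Novak (Liveryman).
Among Drummond, Moreau, Okafor, Ivanova, Lindqvist and Novak, by admission number (lower first): Drummond (155) before Moreau (242) before Okafor (408) before Ivanova (438) before Lindqvist (479) before Novak (640).
Order: Castillo, Drummond, Moreau, Okafor, Ivanova, Lindqvist, Novak.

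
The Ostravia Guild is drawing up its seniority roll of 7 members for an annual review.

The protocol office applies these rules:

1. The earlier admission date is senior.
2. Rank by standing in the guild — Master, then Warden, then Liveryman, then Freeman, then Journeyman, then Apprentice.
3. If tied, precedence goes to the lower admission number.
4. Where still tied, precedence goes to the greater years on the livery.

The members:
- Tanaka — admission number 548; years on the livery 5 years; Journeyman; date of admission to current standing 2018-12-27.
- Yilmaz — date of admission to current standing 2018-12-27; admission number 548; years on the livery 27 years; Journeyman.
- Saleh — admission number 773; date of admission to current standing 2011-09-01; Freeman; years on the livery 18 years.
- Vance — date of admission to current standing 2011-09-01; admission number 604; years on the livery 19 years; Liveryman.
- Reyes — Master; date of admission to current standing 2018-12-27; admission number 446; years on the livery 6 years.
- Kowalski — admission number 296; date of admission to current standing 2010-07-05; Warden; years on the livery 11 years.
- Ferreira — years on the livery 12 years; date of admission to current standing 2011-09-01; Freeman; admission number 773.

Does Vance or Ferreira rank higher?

Vance

By date of admission to current standing (earlier first): Kowalski (2010-07-05); then Vance, Saleh and Ferreira (each 2011-09-01); then Reyes, Yilmaz and Tanaka (each 2018-12-27).
Among Vance, Saleh and Ferreira, by standing in the guild: Vance (Liveryman) before Saleh and Ferreira (Freeman).
Saleh and Ferreira both have admission number 773, so the next rule applies.
Among Saleh and Ferreira, by years on the livery (higher first): Saleh (18 years) before Ferreira (12 years).
Among Reyes, Yilmaz and Tanaka, by standing in the guild: Reyes (Master) before Yilmaz and Tanaka (Journeyman).
Yilmaz and Tanaka both have admission number 548, so the next rule applies.
Among Yilmaz and Tanaka, by years on the livery (higher first): Yilmaz (27 years) before Tanaka (5 years).
So Vance takes precedence.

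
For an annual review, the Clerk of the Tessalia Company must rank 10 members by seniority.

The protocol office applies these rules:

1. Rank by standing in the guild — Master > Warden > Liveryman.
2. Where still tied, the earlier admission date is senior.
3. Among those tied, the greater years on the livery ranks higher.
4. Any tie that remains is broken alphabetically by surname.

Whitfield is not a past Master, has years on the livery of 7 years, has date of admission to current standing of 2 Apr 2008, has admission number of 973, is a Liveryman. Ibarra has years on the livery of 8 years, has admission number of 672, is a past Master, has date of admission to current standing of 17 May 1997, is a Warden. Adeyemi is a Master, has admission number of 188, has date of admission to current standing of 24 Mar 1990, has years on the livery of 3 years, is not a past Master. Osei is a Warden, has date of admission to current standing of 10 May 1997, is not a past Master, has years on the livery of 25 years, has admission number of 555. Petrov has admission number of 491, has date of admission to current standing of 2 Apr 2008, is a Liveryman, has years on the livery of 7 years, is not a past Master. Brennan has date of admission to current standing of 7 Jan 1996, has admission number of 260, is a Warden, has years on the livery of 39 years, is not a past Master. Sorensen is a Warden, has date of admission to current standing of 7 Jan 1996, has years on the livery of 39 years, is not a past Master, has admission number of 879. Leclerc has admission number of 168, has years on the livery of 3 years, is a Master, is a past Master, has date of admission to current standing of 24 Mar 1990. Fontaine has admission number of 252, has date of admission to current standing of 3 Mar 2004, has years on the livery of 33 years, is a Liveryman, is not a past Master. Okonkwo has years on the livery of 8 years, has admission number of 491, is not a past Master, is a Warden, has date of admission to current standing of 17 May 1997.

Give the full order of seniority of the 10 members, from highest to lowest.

Adeyemi, Leclerc, Brennan, Sorensen, Osei, Ibarra, Okonkwo, Fontaine, Petrov, Whitfield

By standing in the guild: Adeyemi and Leclerc (Master); then Brennan, Sorensen, Osei, Ibarra and Okonkwo (Warden); then Fontaine, Petrov and Whitfield (Liveryman).
Adeyemi and Leclerc both have date of admission to current standing 24 Mar 1990, so the next rule applies.
Adeyemi and Leclerc both have years on the livery 3 years, so the next rule applies.
Among Adeyemi and Leclerc, alphabetically by surname: Adeyemi before Leclerc.
Among Brennan, Sorensen, Osei, Ibarra and Okonkwo, by date of admission to current standing (earlier first): Brennan and Sorensen (7 Jan 1996) before Osei (10 May 1997) before Ibarra and Okonkwo (17 May 1997).
Brennan and Sorensen both have years on the livery 39 years, so the next rule applies.
Among Brennan and Sorensen, alphabetically by surname: Brennan before Sorensen.
Ibarra and Okonkwo both have years on the livery 8 years, so the next rule applies.
Among Ibarra and Okonkwo, alphabetically by surname: Ibarra before Okonkwo.
Among Fontaine, Petrov and Whitfield, by date of admission to current standing (earlier first): Fontaine (3 Mar 2004) before Petrov and Whitfield (2 Apr 2008).
Petrov and Whitfield both have years on the livery 7 years, so the next rule applies.
Among Petrov and Whitfield, alphabetically by surname: Petrov before Whitfield.
Full order: Adeyemi, Leclerc, Brennan, Sorensen, Osei, Ibarra, Okonkwo, Fontaine, Petrov, Whitfield.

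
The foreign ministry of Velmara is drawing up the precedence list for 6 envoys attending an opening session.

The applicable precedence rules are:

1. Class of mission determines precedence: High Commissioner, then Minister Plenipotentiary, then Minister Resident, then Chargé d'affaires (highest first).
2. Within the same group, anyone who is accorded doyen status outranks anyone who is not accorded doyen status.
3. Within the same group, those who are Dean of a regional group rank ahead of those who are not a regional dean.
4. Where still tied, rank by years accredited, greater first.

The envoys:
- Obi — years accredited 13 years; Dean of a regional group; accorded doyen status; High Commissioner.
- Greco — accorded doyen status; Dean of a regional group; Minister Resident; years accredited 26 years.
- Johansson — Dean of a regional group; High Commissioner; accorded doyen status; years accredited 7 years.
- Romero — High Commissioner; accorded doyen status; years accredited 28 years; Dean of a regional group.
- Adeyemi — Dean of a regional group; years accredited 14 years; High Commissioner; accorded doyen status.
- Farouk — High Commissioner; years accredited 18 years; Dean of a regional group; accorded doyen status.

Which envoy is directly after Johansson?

By class of mission: Romero, Farouk, Adeyemi, Obi and Johansson (High Commissioner); then Greco (Minister Resident).
Romero, Farouk, Adeyemi, Obi and Johansson are each accorded doyen status, so the next rule applies.
Romero, Farouk, Adeyemi, Obi and Johansson are each Dean of a regional group, so the next rule applies.
Among Romero, Farouk, Adeyemi, Obi and Johansson, by years accredited (higher first): Romero (28 years) before Farouk (18 years) before Adeyemi (14 years) before Obi (13 years) before Johansson (7 years).
Order: Romero, Farouk, Adeyemi, Obi, Johansson, Greco.

Greco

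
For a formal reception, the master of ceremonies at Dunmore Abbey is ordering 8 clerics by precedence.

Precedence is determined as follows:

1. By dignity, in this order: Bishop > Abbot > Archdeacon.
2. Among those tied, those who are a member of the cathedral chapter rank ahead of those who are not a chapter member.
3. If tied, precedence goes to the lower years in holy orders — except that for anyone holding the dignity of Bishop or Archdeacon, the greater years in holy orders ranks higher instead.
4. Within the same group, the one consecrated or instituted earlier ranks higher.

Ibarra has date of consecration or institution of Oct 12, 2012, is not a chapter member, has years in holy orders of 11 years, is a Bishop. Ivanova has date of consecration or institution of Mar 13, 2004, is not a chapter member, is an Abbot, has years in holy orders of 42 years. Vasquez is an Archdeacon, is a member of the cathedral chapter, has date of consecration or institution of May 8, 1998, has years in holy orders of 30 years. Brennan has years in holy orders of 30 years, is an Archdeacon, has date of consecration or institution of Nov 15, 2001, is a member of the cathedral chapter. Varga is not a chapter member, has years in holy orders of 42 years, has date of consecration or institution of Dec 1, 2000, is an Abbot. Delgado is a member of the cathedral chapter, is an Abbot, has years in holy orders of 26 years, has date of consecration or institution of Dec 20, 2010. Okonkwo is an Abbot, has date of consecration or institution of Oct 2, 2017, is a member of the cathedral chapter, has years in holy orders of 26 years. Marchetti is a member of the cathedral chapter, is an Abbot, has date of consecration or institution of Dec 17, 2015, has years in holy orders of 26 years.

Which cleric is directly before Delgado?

By dignity: Ibarra (Bishop); then Delgado, Marchetti, Okonkwo, Varga and Ivanova (Abbot); then Vasquez and Brennan (Archdeacon).
Among Delgado, Marchetti, Okonkwo, Varga and Ivanova, a member of the cathedral chapter before not a chapter member: Delgado, Marchetti and Okonkwo (a member of the cathedral chapter) before Varga and Ivanova (not a chapter member).
Delgado, Marchetti and Okonkwo all have years in holy orders 26 years, so the next rule applies.
Among Delgado, Marchetti and Okonkwo, by date of consecration or institution (earlier first): Delgado (Dec 20, 2010) before Marchetti (Dec 17, 2015) before Okonkwo (Oct 2, 2017).
Varga and Ivanova both have years in holy orders 42 years, so the next rule applies.
Among Varga and Ivanova, by date of consecration or institution (earlier first): Varga (Dec 1, 2000) before Ivanova (Mar 13, 2004).
Vasquez and Brennan are each a member of the cathedral chapter, so the next rule applies.
Vasquez and Brennan both have years in holy orders 30 years, so the next rule applies.
Among Vasquez and Brennan, by date of consecration or institution (earlier first): Vasquez (May 8, 1998) before Brennan (Nov 15, 2001).
Order: Ibarra, Delgado, Marchetti, Okonkwo, Varga, Ivanova, Vasquez, Brennan.

Ibarra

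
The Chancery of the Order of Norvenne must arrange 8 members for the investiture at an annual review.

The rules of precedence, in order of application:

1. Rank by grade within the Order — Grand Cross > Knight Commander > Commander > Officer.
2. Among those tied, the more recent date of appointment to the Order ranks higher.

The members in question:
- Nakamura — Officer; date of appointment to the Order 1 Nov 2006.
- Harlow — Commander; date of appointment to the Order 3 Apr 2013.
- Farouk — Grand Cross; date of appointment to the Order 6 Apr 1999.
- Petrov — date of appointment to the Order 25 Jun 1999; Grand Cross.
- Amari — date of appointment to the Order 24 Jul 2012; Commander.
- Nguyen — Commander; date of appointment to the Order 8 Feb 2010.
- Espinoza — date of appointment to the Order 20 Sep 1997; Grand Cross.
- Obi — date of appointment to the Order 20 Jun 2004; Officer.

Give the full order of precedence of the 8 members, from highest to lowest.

By grade within the Order: Petrov, Farouk and Espinoza (Grand Cross); then Harlow, Amari and Nguyen (Commander); then Nakamura and Obi (Officer).
Among Petrov, Farouk and Espinoza, by date of appointment to the Order (later first): Petrov (25 Jun 1999) before Farouk (6 Apr 1999) before Espinoza (20 Sep 1997).
Among Harlow, Amari and Nguyen, by date of appointment to the Order (later first): Harlow (3 Apr 2013) before Amari (24 Jul 2012) before Nguyen (8 Feb 2010).
Among Nakamura and Obi, by date of appointment to the Order (later first): Nakamura (1 Nov 2006) before Obi (20 Jun 2004).
Full order: Petrov, Farouk, Espinoza, Harlow, Amari, Nguyen, Nakamura, Obi.

Petrov, Farouk, Espinoza, Harlow, Amari, Nguyen, Nakamura, Obi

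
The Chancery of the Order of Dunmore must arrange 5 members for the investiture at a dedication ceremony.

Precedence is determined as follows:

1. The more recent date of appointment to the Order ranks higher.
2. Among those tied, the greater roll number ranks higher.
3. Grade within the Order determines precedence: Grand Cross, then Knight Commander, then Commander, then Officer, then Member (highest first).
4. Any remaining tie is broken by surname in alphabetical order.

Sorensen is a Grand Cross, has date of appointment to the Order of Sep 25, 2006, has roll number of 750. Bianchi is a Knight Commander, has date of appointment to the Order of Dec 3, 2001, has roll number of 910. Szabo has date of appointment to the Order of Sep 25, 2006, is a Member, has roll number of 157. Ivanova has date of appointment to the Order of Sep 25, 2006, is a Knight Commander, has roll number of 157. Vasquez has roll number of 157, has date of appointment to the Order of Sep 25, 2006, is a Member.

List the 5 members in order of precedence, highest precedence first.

By date of appointment to the Order (later first): Sorensen, Ivanova, Szabo and Vasquez (each Sep 25, 2006); then Bianchi (Dec 3, 2001).
Among Sorensen, Ivanova, Szabo and Vasquez, by roll number (higher first): Sorensen (750) before Ivanova, Szabo and Vasquez (157).
Among Ivanova, Szabo and Vasquez, by grade within the Order: Ivanova (Knight Commander) before Szabo and Vasquez (Member).
Among Szabo and Vasquez, alphabetically by surname: Szabo before Vasquez.
Full order: Sorensen, Ivanova, Szabo, Vasquez, Bianchi.

Sorensen, Ivanova, Szabo, Vasquez, Bianchi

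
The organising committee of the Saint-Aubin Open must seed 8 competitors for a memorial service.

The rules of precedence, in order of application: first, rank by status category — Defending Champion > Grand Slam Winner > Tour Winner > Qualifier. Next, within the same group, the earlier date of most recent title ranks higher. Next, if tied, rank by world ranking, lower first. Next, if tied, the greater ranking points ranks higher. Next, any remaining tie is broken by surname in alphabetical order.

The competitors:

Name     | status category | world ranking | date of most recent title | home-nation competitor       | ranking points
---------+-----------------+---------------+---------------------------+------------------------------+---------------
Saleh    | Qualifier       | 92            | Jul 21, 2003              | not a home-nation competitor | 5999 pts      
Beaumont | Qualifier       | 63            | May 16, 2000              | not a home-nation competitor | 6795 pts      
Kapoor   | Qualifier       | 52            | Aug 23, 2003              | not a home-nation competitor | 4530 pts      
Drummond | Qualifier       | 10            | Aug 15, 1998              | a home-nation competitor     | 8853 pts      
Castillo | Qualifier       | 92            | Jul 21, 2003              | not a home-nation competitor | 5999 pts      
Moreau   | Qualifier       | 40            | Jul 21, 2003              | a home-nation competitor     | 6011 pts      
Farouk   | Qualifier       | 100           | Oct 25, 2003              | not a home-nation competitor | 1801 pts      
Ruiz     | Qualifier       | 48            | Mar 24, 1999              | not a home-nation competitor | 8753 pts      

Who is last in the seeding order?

Farouk

By status category: Drummond, Ruiz, Beaumont, Moreau, Castillo, Saleh, Kapoor and Farouk (Qualifier).
Among Drummond, Ruiz, Beaumont, Moreau, Castillo, Saleh, Kapoor and Farouk, by date of most recent title (earlier first): Drummond (Aug 15, 1998) before Ruiz (Mar 24, 1999) before Beaumont (May 16, 2000) before Moreau, Castillo and Saleh (Jul 21, 2003) before Kapoor (Aug 23, 2003) before Farouk (Oct 25, 2003).
Among Moreau, Castillo and Saleh, by world ranking (lower first): Moreau (40) before Castillo and Saleh (92).
Castillo and Saleh both have ranking points 5999 pts, so the next rule applies.
Among Castillo and Saleh, alphabetically by surname: Castillo before Saleh.
Order: Drummond, Ruiz, Beaumont, Moreau, Castillo, Saleh, Kapoor, Farouk.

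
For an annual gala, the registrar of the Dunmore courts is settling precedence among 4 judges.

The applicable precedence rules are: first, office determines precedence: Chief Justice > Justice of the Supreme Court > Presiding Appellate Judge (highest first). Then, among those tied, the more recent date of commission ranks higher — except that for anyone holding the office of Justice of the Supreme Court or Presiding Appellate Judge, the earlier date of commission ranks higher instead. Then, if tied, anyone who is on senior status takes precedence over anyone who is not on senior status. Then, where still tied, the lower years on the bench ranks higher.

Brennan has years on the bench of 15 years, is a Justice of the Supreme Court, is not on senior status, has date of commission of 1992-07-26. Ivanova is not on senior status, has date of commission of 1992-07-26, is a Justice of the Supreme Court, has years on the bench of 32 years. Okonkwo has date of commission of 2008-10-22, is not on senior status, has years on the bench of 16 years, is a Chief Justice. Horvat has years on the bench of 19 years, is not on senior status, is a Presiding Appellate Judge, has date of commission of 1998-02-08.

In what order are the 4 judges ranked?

Okonkwo, Brennan, Ivanova, Horvat

By office: Okonkwo (Chief Justice); then Brennan and Ivanova (Justice of the Supreme Court); then Horvat (Presiding Appellate Judge).
Brennan and Ivanova both have date of commission 1992-07-26, so the next rule applies.
Brennan and Ivanova are each not on senior status, so the next rule applies.
Among Brennan and Ivanova, by years on the bench (lower first): Brennan (15 years) before Ivanova (32 years).
Full order: Okonkwo, Brennan, Ivanova, Horvat.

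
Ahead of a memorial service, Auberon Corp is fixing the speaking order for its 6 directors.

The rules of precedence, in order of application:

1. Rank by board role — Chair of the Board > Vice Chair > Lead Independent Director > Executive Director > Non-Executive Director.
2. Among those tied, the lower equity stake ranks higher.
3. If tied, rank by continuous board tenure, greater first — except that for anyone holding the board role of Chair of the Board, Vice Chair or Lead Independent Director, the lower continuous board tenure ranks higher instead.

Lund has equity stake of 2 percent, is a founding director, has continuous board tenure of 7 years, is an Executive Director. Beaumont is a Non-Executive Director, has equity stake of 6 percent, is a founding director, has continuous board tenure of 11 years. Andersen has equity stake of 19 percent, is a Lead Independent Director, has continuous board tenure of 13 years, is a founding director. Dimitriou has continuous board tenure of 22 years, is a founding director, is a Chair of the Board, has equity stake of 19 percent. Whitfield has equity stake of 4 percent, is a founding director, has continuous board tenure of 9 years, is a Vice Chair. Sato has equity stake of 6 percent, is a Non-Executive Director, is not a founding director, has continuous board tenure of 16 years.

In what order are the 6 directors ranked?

By board role: Dimitriou (Chair of the Board); then Whitfield (Vice Chair); then Andersen (Lead Independent Director); then Lund (Executive Director); then Sato and Beaumont (Non-Executive Director).
Sato and Beaumont both have equity stake 6 percent, so the next rule applies.
Among Sato and Beaumont, by continuous board tenure (higher first): Sato (16 years) before Beaumont (11 years).
Full order: Dimitriou, Whitfield, Andersen, Lund, Sato, Beaumont.

Dimitriou, Whitfield, Andersen, Lund, Sato, Beaumont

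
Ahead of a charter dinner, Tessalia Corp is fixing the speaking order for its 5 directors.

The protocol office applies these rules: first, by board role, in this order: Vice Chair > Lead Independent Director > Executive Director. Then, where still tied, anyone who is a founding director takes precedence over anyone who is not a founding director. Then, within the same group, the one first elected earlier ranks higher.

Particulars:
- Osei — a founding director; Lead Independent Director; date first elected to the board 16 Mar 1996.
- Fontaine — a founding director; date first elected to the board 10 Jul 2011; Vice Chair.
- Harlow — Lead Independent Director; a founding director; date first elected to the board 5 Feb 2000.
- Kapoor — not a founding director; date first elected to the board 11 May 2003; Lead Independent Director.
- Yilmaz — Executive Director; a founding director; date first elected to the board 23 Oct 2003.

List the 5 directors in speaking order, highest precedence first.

Fontaine, Osei, Harlow, Kapoor, Yilmaz

By board role: Fontaine (Vice Chair); then Osei, Harlow and Kapoor (Lead Independent Director); then Yilmaz (Executive Director).
Among Osei, Harlow and Kapoor, a founding director before not a founding director: Osei and Harlow (a founding director) before Kapoor (not a founding director).
Among Osei and Harlow, by date first elected to the board (earlier first): Osei (16 Mar 1996) before Harlow (5 Feb 2000).
Full order: Fontaine, Osei, Harlow, Kapoor, Yilmaz.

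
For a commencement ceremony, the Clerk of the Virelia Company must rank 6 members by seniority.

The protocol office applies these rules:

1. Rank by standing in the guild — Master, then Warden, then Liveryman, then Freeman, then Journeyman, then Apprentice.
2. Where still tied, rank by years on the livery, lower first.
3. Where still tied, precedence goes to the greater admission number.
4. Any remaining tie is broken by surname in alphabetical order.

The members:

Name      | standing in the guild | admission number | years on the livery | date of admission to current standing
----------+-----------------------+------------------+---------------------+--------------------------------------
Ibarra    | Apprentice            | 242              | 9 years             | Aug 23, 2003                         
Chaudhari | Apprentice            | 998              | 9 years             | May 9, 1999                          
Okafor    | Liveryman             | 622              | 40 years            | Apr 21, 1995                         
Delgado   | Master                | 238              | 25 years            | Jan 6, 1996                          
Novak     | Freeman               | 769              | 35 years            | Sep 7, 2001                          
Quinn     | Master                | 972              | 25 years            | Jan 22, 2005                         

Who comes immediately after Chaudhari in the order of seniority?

By standing in the guild: Quinn and Delgado (Master); then Okafor (Liveryman); then Novak (Freeman); then Chaudhari and Ibarra (Apprentice).
Quinn and Delgado both have years on the livery 25 years, so the next rule applies.
Among Quinn and Delgado, by admission number (higher first): Quinn (972) before Delgado (238).
Chaudhari and Ibarra both have years on the livery 9 years, so the next rule applies.
Among Chaudhari and Ibarra, by admission number (higher first): Chaudhari (998) before Ibarra (242).
Order: Quinn, Delgado, Okafor, Novak, Chaudhari, Ibarra.

Ibarra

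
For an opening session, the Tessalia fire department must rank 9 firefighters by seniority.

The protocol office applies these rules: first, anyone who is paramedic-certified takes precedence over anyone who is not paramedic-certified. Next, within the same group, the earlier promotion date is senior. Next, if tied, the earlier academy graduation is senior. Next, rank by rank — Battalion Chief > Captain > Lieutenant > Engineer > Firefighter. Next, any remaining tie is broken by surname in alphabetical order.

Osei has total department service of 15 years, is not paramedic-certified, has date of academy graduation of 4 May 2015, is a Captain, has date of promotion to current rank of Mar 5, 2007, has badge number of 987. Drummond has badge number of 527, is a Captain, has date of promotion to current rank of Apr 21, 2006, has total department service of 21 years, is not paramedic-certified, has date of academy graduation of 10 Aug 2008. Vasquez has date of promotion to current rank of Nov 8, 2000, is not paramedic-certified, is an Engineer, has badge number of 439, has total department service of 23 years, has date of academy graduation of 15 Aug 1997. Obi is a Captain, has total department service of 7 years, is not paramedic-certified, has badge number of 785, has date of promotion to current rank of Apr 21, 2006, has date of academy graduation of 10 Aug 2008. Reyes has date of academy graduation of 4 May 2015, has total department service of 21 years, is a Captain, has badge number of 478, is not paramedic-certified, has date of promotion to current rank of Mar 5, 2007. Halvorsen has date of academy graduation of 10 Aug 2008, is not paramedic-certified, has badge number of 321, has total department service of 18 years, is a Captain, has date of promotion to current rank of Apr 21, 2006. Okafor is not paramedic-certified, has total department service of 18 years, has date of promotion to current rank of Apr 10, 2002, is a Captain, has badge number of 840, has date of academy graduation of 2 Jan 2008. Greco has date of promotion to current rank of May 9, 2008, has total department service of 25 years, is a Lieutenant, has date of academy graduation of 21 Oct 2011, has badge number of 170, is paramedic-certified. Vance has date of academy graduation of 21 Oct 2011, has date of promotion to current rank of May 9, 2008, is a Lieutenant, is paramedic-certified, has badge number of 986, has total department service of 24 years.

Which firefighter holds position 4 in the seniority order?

Okafor

By the first rule: Greco and Vance (both paramedic-certified); then Vasquez, Okafor, Drummond, Halvorsen, Obi, Osei and Reyes (each not paramedic-certified).
Greco and Vance both have date of promotion to current rank May 9, 2008, so the next rule applies.
Greco and Vance both have date of academy graduation 21 Oct 2011, so the next rule applies.
Greco and Vance are each Lieutenant, so the next rule applies.
Among Greco and Vance, alphabetically by surname: Greco before Vance.
Among Vasquez, Okafor, Drummond, Halvorsen, Obi, Osei and Reyes, by date of promotion to current rank (earlier first): Vasquez (Nov 8, 2000) before Okafor (Apr 10, 2002) before Drummond, Halvorsen and Obi (Apr 21, 2006) before Osei and Reyes (Mar 5, 2007).
Drummond, Halvorsen and Obi all have date of academy graduation 10 Aug 2008, so the next rule applies.
Drummond, Halvorsen and Obi are each Captain, so the next rule applies.
Among Drummond, Halvorsen and Obi, alphabetically by surname: Drummond before Halvorsen before Obi.
Osei and Reyes both have date of academy graduation 4 May 2015, so the next rule applies.
Osei and Reyes are each Captain, so the next rule applies.
Among Osei and Reyes, alphabetically by surname: Osei before Reyes.
Order: Greco, Vance, Vasquez, Okafor, Drummond, Halvorsen, Obi, Osei, Reyes.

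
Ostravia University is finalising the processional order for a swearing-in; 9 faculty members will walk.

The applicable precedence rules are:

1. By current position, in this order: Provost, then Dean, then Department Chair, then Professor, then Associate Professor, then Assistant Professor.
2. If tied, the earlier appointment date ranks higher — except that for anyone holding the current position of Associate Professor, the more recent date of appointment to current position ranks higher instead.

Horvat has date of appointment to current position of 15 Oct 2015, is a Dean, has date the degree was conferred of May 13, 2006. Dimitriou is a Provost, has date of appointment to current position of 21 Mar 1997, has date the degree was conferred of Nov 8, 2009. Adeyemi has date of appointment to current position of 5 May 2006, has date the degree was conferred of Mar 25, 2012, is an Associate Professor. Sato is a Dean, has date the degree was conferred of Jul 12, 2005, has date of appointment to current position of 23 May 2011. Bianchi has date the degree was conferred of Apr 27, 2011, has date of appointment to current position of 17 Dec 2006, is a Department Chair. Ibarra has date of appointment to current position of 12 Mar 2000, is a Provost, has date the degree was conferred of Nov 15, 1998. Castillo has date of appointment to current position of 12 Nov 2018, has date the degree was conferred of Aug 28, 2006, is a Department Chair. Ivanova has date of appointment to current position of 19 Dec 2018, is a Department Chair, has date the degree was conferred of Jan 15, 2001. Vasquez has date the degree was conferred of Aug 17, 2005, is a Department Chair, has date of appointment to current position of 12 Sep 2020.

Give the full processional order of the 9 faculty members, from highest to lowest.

Dimitriou, Ibarra, Sato, Horvat, Bianchi, Castillo, Ivanova, Vasquez, Adeyemi

By current position: Dimitriou and Ibarra (Provost); then Sato and Horvat (Dean); then Bianchi, Castillo, Ivanova and Vasquez (Department Chair); then Adeyemi (Associate Professor).
Among Dimitriou and Ibarra, by date of appointment to current position (earlier first): Dimitriou (21 Mar 1997) before Ibarra (12 Mar 2000).
Among Sato and Horvat, by date of appointment to current position (earlier first): Sato (23 May 2011) before Horvat (15 Oct 2015).
Among Bianchi, Castillo, Ivanova and Vasquez, by date of appointment to current position (earlier first): Bianchi (17 Dec 2006) before Castillo (12 Nov 2018) before Ivanova (19 Dec 2018) before Vasquez (12 Sep 2020).
Full order: Dimitriou, Ibarra, Sato, Horvat, Bianchi, Castillo, Ivanova, Vasquez, Adeyemi.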